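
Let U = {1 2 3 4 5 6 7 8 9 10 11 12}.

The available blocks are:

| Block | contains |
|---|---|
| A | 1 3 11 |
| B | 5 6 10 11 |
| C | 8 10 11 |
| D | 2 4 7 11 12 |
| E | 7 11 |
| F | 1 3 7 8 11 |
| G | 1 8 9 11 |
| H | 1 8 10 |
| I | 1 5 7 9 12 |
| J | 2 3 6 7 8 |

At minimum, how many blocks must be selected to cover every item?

Take {D, H, I, J}. Their union is {1, 2, 3, 4, 5, 6, 7, 8, 9, 10, 11, 12}, which is all 12 items.
Only D contains 4, so D is forced; the remaining 7 items need at least 3 more blocks (each remaining block adds at most 3) — so at least 4 blocks are needed, and 4 is optimal.

4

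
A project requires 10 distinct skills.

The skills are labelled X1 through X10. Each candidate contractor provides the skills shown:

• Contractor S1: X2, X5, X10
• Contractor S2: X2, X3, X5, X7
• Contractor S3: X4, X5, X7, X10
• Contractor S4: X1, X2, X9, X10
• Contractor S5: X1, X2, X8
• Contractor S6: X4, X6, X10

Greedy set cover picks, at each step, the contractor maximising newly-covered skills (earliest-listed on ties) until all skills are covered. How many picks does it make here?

4

Greedy: pick S2 (covers 4 new) → pick S4 (covers 3 new) → pick S6 (covers 2 new) → pick S5 (covers 1 new). Total picks: 4.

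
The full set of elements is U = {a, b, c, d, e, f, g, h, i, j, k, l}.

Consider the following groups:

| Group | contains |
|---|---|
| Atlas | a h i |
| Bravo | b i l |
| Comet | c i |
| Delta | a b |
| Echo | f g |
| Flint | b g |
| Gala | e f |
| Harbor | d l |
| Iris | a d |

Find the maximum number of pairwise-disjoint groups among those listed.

4

Comet, Delta, Gala, Harbor are pairwise disjoint (Comet={c,i}; Delta={a,b}; Gala={e,f}; Harbor={d,l}).
Every remaining group overlaps one of these, and no 5 of the listed groups are pairwise disjoint, so 4 is the maximum.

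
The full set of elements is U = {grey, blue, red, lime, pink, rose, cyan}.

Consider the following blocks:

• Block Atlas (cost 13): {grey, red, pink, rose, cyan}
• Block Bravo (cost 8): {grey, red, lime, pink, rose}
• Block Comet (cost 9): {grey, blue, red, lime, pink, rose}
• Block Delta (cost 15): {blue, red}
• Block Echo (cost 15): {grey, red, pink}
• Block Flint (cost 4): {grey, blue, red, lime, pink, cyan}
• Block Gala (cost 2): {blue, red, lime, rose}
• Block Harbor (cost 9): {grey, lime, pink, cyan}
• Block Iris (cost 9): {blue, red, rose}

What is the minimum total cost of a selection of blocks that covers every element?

Flint, Gala together cover every element (Flint ∪ Gala = {grey, blue, red, lime, pink, rose, cyan}); total cost 4 + 2 = 6.
No covering selection has total cost below 6.

6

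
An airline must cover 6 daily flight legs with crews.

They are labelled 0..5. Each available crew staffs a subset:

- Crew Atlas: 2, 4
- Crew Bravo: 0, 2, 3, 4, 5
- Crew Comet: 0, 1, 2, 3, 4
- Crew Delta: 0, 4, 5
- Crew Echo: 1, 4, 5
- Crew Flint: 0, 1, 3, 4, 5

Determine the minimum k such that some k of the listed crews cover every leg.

2

Take {Atlas, Flint}. Their union is {0, 1, 2, 3, 4, 5}, which is all 6 legs.
No single crew has all 6 legs (the largest, Bravo, has 5), so 2 is optimal.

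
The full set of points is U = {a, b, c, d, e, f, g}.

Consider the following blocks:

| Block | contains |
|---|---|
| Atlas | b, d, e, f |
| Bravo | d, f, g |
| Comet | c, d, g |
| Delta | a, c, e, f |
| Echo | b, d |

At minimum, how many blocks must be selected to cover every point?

Take {Atlas, Bravo, Delta}. Their union is {a, b, c, d, e, f, g}, which is all 7 points.
Only Delta contains a, so Delta is forced; the remaining 3 points need at least 2 more blocks (each remaining block adds at most 2) — so at least 3 blocks are needed, and 3 is optimal.

3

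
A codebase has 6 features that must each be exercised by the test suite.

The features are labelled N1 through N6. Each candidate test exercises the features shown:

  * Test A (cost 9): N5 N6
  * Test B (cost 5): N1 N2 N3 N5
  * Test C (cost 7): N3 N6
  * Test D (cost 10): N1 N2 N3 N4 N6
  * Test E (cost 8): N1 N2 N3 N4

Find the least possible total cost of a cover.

15

B, D together cover every feature (B ∪ D = {N1, N2, N3, N4, N5, N6}); total cost 5 + 10 = 15.
No covering selection has total cost below 15.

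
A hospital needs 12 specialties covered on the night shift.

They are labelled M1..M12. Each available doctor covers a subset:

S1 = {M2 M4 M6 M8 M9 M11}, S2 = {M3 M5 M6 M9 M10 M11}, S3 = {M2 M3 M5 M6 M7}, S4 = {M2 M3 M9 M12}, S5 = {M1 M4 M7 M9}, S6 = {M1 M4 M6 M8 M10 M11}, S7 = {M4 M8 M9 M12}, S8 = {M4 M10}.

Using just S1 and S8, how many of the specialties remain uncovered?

Union of S1, S8 = {M2, M4, M6, M8, M9, M10, M11}.
Not covered: M1, M3, M5, M7, M12 — 5 specialties.

5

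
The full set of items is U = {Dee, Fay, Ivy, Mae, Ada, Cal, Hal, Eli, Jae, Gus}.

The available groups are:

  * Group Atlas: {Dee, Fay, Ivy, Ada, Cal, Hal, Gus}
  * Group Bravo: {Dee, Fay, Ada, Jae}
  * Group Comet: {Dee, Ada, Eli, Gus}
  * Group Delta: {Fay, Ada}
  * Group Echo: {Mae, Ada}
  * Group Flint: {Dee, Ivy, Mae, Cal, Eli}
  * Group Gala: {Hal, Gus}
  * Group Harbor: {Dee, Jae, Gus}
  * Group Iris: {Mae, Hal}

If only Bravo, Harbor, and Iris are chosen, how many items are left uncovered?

Union of Bravo, Harbor, Iris = {Dee, Fay, Mae, Ada, Hal, Jae, Gus}.
Not covered: Ivy, Cal, Eli — 3 items.

3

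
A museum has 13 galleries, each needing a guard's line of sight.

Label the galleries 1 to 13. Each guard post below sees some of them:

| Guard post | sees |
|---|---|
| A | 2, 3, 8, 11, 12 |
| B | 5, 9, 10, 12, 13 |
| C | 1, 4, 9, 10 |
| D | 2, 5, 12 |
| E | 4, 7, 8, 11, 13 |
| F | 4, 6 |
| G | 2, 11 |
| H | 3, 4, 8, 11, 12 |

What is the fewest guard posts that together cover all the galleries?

Take {C, D, E, F, H}. Their union is {1, 2, 3, 4, 5, 6, 7, 8, 9, 10, 11, 12, 13}, which is all 13 galleries.
No 4 of the 8 guard posts cover everything (all 70 combinations miss at least one gallery), so 5 is optimal.

5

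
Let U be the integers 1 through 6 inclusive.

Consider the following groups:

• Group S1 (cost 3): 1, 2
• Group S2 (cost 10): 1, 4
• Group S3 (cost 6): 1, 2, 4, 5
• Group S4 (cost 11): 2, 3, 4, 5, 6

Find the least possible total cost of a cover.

S1, S4 together cover every point (S1 ∪ S4 = {1, 2, 3, 4, 5, 6}); total cost 3 + 11 = 14.
No covering selection has total cost below 14.

14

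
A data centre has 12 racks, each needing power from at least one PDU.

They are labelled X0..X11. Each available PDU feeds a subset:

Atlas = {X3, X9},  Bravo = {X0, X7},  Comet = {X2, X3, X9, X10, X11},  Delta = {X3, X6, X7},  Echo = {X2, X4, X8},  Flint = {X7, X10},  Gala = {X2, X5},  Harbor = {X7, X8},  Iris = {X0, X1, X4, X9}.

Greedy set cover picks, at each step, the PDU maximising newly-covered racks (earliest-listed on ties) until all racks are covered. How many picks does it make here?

Greedy: pick Comet (covers 5 new) → pick Iris (covers 3 new) → pick Delta (covers 2 new) → pick Echo (covers 1 new) → pick Gala (covers 1 new). Total picks: 5.

5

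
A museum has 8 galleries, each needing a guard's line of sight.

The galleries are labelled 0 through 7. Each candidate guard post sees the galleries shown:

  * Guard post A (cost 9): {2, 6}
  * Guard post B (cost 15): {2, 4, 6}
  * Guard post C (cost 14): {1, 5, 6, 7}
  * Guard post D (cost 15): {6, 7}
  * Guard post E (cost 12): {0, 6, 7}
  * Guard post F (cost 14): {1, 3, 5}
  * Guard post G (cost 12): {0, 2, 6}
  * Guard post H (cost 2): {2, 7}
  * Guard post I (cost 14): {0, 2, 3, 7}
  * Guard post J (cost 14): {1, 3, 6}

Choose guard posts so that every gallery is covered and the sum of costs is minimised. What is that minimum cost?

B, E, F together cover every gallery (B ∪ E ∪ F = {0, 1, 2, 3, 4, 5, 6, 7}); total cost 15 + 12 + 14 = 41.
The greedy pick H, C, I, B costs 45; no covering selection beats 41.

41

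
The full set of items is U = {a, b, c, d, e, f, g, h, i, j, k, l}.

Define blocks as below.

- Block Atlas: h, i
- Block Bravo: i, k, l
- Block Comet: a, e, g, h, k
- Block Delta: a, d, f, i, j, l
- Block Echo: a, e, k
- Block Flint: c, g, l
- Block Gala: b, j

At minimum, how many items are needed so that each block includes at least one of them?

The 4 items {e, h, j, l} hit every block.
The blocks Atlas, Echo, Flint, Gala are pairwise disjoint, so any hitting set needs a separate item for each — at least 4. Hence 4 is optimal.

4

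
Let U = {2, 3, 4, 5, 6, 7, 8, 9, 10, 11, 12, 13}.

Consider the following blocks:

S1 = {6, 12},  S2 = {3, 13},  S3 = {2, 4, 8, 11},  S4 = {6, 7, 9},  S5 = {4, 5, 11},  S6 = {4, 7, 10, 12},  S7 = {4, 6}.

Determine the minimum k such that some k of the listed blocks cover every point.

S2 and S3 and S4 and S5 and S6 together: S2 ∪ S3 ∪ S4 ∪ S5 ∪ S6 = {2, 3, 4, 5, 6, 7, 8, 9, 10, 11, 12, 13} — every point is covered.
No 4 of the 7 blocks cover everything (all 35 combinations miss at least one point), so 5 is optimal.

5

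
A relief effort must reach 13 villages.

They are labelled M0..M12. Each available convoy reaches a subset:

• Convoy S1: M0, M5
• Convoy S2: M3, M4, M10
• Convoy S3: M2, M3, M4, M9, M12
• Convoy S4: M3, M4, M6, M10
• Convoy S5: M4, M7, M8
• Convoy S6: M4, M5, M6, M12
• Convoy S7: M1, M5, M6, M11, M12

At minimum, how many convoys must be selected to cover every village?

5

Take {S1, S2, S3, S5, S7}. Their union is {M0, M1, M2, M3, M4, M5, M6, M7, M8, M9, M10, M11, M12}, which is all 13 villages.
No 4 of the 7 convoys cover everything (all 35 combinations miss at least one village), so 5 is optimal.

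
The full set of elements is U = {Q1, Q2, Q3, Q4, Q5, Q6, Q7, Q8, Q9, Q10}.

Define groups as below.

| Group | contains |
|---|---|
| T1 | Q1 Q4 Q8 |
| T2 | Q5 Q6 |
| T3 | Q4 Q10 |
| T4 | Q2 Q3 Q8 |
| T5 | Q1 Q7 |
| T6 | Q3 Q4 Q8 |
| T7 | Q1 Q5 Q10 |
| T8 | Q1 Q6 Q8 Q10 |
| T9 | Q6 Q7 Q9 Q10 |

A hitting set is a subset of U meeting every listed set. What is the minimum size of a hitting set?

Take H = {Q1, Q4, Q6, Q8}. Each listed group contains at least one of these, so H is a hitting set of size 4.
The groups T2, T3, T4, T5 are pairwise disjoint, so any hitting set needs a separate element for each — at least 4. Hence 4 is optimal.

4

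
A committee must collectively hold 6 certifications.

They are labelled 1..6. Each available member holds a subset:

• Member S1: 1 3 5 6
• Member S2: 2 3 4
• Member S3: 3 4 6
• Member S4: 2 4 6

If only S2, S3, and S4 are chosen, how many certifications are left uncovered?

2

Union of S2, S3, S4 = {2, 3, 4, 6}.
Not covered: 1, 5 — 2 certifications.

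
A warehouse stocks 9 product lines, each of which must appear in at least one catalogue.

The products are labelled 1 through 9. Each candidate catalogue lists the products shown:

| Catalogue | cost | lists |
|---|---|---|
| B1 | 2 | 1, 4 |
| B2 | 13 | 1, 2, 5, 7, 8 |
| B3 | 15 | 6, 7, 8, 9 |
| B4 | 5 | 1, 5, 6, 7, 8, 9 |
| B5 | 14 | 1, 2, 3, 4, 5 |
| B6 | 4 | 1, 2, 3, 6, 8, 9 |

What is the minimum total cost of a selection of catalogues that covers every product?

11

B1, B4, B6 together cover every product (B1 ∪ B4 ∪ B6 = {1, 2, 3, 4, 5, 6, 7, 8, 9}); total cost 2 + 5 + 4 = 11.
No covering selection has total cost below 11.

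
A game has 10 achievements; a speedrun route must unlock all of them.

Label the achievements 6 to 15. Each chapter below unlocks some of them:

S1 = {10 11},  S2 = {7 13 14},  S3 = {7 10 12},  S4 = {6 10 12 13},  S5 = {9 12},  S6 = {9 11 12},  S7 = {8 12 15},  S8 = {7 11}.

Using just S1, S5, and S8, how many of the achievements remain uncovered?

Union of S1, S5, S8 = {7, 9, 10, 11, 12}.
Not covered: 6, 8, 13, 14, 15 — 5 achievements.

5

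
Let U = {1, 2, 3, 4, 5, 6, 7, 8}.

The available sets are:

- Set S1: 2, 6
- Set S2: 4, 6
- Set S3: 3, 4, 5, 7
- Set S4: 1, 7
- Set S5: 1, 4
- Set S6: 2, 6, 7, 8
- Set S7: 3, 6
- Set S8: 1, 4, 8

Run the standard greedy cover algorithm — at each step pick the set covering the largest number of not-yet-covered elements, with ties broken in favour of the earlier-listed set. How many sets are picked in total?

3

Greedy: pick S3 (covers 4 new) → pick S6 (covers 3 new) → pick S4 (covers 1 new). Total picks: 3.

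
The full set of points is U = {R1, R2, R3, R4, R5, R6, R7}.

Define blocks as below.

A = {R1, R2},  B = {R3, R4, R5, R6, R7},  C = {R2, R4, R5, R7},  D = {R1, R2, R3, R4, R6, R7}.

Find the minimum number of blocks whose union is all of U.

A and B cover everything between them: the union {R1, R2, R3, R4, R5, R6, R7} is all of U.
No single block has all 7 points (the largest, D, has 6), so 2 is optimal.

2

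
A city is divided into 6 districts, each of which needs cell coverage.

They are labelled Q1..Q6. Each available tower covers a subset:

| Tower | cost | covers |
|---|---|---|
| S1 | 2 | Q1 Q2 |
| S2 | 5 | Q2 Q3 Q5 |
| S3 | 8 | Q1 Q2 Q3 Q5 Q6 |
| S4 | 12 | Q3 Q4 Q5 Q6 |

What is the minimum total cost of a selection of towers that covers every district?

14

S1, S4 together cover every district (S1 ∪ S4 = {Q1, Q2, Q3, Q4, Q5, Q6}); total cost 2 + 12 = 14.
The greedy pick S1, S2, S4 costs 19; no covering selection beats 14.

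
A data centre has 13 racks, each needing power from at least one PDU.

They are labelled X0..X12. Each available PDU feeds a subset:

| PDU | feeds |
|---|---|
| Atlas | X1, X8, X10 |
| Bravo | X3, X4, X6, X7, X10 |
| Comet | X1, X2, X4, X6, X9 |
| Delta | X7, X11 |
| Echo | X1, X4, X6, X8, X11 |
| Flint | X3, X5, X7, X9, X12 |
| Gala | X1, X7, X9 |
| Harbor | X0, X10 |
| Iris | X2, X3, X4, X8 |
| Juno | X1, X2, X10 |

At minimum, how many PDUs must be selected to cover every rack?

4

Take {Echo, Flint, Harbor, Iris}. Their union is {X0, X1, X2, X3, X4, X5, X6, X7, X8, X9, X10, X11, X12}, which is all 13 racks.
Only Harbor contains X0, so Harbor is forced; the remaining 11 racks need at least 3 more PDUs (each remaining PDU adds at most 5) — so at least 4 PDUs are needed, and 4 is optimal.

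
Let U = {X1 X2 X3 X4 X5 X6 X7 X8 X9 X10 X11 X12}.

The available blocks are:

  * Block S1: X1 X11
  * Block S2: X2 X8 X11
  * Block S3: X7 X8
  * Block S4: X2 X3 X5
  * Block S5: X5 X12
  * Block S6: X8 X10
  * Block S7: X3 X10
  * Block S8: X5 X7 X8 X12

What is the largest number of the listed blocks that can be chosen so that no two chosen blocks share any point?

4

S1, S3, S5, S7 are pairwise disjoint (S1={X1,X11}; S3={X7,X8}; S5={X5,X12}; S7={X3,X10}).
Every remaining block overlaps one of these, and no 5 of the listed blocks are pairwise disjoint, so 4 is the maximum.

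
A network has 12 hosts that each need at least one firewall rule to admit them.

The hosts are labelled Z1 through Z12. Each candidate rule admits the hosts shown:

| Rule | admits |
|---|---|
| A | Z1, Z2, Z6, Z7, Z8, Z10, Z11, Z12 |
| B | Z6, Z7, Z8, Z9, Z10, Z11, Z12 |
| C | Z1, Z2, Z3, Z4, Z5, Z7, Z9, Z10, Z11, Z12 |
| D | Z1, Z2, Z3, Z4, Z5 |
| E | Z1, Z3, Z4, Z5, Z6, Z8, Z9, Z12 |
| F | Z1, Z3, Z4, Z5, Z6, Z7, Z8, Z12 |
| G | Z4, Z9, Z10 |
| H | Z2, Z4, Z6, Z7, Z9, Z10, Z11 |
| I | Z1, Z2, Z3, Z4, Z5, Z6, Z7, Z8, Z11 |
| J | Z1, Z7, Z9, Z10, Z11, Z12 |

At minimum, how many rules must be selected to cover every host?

A and E together: A ∪ E = {Z1, Z2, Z3, Z4, Z5, Z6, Z7, Z8, Z9, Z10, Z11, Z12} — every host is covered.
No single rule has all 12 hosts (the largest, C, has 10), so 2 is optimal.

2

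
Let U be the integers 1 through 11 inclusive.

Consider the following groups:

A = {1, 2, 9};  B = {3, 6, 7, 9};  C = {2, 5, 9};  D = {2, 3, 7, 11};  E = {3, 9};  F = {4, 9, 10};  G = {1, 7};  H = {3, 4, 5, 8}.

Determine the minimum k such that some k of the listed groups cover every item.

B, D, F, G, and H cover everything between them: the union {1, 2, 3, 4, 5, 6, 7, 8, 9, 10, 11} is all of U.
No 4 of the 8 groups cover everything (all 70 combinations miss at least one item), so 5 is optimal.

5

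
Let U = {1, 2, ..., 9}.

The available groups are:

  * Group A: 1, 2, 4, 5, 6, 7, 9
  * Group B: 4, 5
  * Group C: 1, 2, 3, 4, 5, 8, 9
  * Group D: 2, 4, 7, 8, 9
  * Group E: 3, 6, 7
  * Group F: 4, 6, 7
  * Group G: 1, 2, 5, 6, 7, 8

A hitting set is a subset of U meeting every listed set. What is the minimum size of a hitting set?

H = {4, 6} meets every group (each contains at least one member of H), and |H| = 2.
The groups B, E are pairwise disjoint, so any hitting set needs a separate item for each — at least 2. Hence 2 is optimal.

2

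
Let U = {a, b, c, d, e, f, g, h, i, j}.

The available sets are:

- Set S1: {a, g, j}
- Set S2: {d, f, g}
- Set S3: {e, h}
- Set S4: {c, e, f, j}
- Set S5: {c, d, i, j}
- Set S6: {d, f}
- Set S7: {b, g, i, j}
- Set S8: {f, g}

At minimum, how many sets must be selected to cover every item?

S1, S2, S3, S5, and S7 cover everything between them: the union {a, b, c, d, e, f, g, h, i, j} is all of U.
No 4 of the 8 sets cover everything (all 70 combinations miss at least one item), so 5 is optimal.

5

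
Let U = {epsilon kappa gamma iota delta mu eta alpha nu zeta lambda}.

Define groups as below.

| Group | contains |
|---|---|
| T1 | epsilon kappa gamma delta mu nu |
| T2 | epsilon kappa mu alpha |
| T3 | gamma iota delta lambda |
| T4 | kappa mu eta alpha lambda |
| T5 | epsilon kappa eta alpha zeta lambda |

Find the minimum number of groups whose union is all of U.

3

Take {T1, T3, T5}. Their union is {epsilon, kappa, gamma, iota, delta, mu, eta, alpha, nu, zeta, lambda}, which is all 11 elements.
Only T3 contains iota, so T3 is forced; the remaining 7 elements need at least 2 more groups (each remaining group adds at most 5) — so at least 3 groups are needed, and 3 is optimal.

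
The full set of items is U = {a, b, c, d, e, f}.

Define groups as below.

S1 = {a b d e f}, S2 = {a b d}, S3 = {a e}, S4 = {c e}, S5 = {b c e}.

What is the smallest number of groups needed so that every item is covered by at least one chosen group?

S1 and S4 cover everything between them: the union {a, b, c, d, e, f} is all of U.
No single group has all 6 items (the largest, S1, has 5), so 2 is optimal.

2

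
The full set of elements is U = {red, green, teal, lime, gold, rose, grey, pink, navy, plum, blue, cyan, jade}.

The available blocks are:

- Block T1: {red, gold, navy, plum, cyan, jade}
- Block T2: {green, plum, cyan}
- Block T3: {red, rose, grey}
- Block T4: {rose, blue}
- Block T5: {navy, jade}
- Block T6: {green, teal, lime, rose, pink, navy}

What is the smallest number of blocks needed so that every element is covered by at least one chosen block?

T1 and T3 and T4 and T6 together: T1 ∪ T3 ∪ T4 ∪ T6 = {red, green, teal, lime, gold, rose, grey, pink, navy, plum, blue, cyan, jade} — every element is covered.
No 3 of the 6 blocks cover everything (all 20 combinations miss at least one element), so 4 is optimal.

4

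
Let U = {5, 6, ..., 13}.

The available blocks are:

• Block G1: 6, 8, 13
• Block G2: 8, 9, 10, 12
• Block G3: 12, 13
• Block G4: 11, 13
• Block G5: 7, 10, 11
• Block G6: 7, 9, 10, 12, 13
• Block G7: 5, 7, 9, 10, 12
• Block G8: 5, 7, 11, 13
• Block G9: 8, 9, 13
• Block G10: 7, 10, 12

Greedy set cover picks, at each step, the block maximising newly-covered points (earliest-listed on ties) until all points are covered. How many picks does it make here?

3

Greedy: pick G6 (covers 5 new) → pick G1 (covers 2 new) → pick G8 (covers 2 new). Total picks: 3.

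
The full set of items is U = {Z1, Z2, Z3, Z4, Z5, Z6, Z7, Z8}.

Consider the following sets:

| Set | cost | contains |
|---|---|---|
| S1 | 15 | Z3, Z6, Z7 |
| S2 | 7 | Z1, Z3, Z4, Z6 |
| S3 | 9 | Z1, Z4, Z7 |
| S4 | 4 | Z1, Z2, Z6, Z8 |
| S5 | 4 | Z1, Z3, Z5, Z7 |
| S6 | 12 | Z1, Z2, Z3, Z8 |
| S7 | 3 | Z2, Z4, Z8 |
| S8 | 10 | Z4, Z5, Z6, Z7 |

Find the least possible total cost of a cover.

S4, S5, S7 together cover every item (S4 ∪ S5 ∪ S7 = {Z1, Z2, Z3, Z4, Z5, Z6, Z7, Z8}); total cost 4 + 4 + 3 = 11.
No covering selection has total cost below 11.

11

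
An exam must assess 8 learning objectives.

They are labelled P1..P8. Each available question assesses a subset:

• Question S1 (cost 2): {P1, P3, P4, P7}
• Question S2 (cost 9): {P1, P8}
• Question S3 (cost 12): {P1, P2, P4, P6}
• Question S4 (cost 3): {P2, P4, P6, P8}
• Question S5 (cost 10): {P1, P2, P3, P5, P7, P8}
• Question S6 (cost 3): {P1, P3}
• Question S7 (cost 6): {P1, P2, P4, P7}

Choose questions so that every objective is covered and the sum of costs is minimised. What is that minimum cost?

S4, S5 together cover every objective (S4 ∪ S5 = {P1, P2, P3, P4, P5, P6, P7, P8}); total cost 3 + 10 = 13.
The greedy pick S1, S4, S5 costs 15; no covering selection beats 13.

13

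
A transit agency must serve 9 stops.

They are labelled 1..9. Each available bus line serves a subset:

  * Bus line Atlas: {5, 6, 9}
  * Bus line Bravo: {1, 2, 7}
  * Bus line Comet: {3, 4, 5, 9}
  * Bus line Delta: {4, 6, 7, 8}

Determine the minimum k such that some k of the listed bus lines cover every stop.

3

Bravo and Comet and Delta together: Bravo ∪ Comet ∪ Delta = {1, 2, 3, 4, 5, 6, 7, 8, 9} — every stop is covered.
Each bus line has at most 4 stops, and 2·4 = 8 < 9 — so at least 3 bus lines are needed, and 3 is optimal.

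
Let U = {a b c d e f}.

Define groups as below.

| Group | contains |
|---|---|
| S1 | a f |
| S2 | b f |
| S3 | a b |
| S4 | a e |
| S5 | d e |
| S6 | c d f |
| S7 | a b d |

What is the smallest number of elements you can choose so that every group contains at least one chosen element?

3

H = {b, e, f} meets every group (each contains at least one member of H), and |H| = 3.
No choice of 2 elements meets every group, so 3 is the minimum.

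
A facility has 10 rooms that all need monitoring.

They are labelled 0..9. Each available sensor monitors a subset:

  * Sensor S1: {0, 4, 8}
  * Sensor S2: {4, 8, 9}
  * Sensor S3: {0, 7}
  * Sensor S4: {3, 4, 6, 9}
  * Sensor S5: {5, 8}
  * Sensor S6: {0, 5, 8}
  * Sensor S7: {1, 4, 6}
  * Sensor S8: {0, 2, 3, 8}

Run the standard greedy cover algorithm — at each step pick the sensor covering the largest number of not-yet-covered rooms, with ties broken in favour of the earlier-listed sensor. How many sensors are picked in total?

5

Greedy: pick S4 (covers 4 new) → pick S6 (covers 3 new) → pick S3 (covers 1 new) → pick S7 (covers 1 new) → pick S8 (covers 1 new). Total picks: 5.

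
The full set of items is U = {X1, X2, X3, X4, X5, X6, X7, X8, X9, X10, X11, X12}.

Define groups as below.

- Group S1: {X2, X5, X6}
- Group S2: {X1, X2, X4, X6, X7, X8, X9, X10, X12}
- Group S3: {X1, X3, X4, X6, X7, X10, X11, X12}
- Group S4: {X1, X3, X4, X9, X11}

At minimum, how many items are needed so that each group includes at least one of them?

H = {X2, X11} meets every group (each contains at least one member of H), and |H| = 2.
The groups S1, S4 are pairwise disjoint, so any hitting set needs a separate item for each — at least 2. Hence 2 is optimal.

2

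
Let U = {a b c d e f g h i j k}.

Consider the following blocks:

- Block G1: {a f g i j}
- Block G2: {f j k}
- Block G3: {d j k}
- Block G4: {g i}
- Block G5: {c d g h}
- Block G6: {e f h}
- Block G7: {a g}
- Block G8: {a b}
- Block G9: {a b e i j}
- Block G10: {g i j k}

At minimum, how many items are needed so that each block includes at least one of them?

T = {a, e, g, k} meets every block (each contains at least one member of T), and |T| = 4.
The blocks G3, G4, G6, G8 are pairwise disjoint, so any hitting set needs a separate item for each — at least 4. Hence 4 is optimal.

4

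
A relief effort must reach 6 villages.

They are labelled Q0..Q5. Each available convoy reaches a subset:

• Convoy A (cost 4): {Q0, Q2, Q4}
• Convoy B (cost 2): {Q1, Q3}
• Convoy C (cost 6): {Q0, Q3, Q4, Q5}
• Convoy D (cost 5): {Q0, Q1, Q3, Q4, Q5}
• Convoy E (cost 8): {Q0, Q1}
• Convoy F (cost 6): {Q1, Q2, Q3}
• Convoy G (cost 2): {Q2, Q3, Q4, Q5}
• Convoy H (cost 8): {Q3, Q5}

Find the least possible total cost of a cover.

7

D, G together cover every village (D ∪ G = {Q0, Q1, Q2, Q3, Q4, Q5}); total cost 5 + 2 = 7.
The greedy pick G, B, A costs 8; no covering selection beats 7.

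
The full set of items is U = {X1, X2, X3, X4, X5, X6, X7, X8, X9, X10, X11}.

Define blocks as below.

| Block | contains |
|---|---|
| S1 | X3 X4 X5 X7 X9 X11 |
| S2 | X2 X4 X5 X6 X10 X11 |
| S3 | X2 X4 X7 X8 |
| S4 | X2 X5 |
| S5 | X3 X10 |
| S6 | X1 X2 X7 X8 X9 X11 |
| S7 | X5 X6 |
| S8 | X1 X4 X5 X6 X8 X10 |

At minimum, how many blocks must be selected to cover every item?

3

S5 and S6 and S8 together: S5 ∪ S6 ∪ S8 = {X1, X2, X3, X4, X5, X6, X7, X8, X9, X10, X11} — every item is covered.
No 2 of the 8 blocks cover everything (all 28 combinations miss at least one item), so 3 is optimal.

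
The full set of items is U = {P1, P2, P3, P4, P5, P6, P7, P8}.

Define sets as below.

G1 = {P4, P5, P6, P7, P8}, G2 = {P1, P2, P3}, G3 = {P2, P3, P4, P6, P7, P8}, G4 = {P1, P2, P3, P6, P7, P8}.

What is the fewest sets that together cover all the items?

2

G1 and G2 cover everything between them: the union {P1, P2, P3, P4, P5, P6, P7, P8} is all of U.
No single set has all 8 items (the largest, G3, has 6), so 2 is optimal.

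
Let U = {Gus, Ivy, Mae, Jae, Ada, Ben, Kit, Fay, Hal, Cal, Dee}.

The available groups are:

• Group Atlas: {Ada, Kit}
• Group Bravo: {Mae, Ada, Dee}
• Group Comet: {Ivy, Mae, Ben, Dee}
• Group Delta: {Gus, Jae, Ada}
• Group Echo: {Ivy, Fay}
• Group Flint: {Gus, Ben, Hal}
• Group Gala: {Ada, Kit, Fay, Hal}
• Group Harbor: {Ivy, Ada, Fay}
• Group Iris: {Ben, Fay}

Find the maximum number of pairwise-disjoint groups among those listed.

Atlas, Echo, Flint are pairwise disjoint (Atlas={Ada,Kit}; Echo={Ivy,Fay}; Flint={Gus,Ben,Hal}).
Every remaining group overlaps one of these, and no 4 of the listed groups are pairwise disjoint, so 3 is the maximum.

3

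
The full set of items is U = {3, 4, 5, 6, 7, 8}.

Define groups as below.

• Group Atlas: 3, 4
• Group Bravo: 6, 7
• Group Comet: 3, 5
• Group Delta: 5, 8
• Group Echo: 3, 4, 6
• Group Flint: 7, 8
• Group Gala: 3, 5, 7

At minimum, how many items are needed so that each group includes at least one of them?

3

The 3 items {3, 5, 7} hit every group.
The groups Atlas, Bravo, Delta are pairwise disjoint, so any hitting set needs a separate item for each — at least 3. Hence 3 is optimal.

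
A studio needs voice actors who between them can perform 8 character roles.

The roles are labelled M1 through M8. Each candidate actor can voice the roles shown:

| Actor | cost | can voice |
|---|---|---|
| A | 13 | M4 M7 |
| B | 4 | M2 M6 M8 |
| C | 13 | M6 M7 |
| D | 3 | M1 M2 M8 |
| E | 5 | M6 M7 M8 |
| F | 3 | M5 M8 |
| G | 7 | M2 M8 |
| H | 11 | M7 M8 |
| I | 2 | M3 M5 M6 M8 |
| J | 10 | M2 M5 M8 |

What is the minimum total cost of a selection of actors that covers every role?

18

A, D, I together cover every role (A ∪ D ∪ I = {M1, M2, M3, M4, M5, M6, M7, M8}); total cost 13 + 3 + 2 = 18.
The greedy pick I, D, E, A costs 23; no covering selection beats 18.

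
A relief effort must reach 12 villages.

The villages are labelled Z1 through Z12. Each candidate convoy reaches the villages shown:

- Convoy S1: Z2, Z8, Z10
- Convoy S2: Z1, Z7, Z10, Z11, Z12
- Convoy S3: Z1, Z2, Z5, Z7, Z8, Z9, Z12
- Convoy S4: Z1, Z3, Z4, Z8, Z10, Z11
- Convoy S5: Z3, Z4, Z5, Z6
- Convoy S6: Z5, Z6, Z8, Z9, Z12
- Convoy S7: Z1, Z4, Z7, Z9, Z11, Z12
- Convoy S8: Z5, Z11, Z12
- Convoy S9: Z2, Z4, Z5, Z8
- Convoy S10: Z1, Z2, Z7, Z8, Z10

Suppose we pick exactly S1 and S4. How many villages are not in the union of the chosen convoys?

5

Union of S1, S4 = {Z1, Z2, Z3, Z4, Z8, Z10, Z11}.
Not covered: Z5, Z6, Z7, Z9, Z12 — 5 villages.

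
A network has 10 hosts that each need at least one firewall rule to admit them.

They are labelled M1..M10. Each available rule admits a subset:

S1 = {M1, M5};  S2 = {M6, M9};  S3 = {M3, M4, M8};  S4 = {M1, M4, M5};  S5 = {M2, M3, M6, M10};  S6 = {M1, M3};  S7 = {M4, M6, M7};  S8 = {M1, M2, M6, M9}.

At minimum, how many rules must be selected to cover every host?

5

Take {S2, S3, S4, S5, S7}. Their union is {M1, M2, M3, M4, M5, M6, M7, M8, M9, M10}, which is all 10 hosts.
No 4 of the 8 rules cover everything (all 70 combinations miss at least one host), so 5 is optimal.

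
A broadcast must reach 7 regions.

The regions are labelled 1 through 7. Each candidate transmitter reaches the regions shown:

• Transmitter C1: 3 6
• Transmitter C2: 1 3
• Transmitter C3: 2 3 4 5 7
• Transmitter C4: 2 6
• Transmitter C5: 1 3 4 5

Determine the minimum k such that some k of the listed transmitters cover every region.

C3 and C4 and C5 together: C3 ∪ C4 ∪ C5 = {1, 2, 3, 4, 5, 6, 7} — every region is covered.
Only C3 contains 7, so C3 is forced; the remaining 2 regions need at least 2 more transmitters (each remaining transmitter adds at most 1) — so at least 3 transmitters are needed, and 3 is optimal.

3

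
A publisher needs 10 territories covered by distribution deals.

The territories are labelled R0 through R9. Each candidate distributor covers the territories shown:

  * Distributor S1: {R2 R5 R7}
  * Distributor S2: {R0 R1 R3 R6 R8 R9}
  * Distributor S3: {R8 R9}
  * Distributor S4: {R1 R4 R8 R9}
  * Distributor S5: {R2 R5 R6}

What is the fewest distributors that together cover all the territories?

3

S1 and S2 and S4 together: S1 ∪ S2 ∪ S4 = {R0, R1, R2, R3, R4, R5, R6, R7, R8, R9} — every territory is covered.
Only S2 contains R0, so S2 is forced; the remaining 4 territories need at least 2 more distributors (each remaining distributor adds at most 3) — so at least 3 distributors are needed, and 3 is optimal.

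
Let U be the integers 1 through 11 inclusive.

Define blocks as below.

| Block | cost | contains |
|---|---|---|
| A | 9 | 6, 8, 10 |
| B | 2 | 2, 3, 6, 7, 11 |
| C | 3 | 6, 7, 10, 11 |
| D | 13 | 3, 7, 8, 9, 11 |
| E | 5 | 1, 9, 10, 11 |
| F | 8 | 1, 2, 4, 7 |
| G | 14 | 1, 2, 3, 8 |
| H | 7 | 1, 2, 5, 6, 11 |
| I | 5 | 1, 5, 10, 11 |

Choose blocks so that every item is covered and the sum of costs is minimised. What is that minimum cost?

28

B, D, F, I together cover every item (B ∪ D ∪ F ∪ I = {1, 2, 3, 4, 5, 6, 7, 8, 9, 10, 11}); total cost 2 + 13 + 8 + 5 = 28.
The greedy pick B, E, I, F, A costs 29; no covering selection beats 28.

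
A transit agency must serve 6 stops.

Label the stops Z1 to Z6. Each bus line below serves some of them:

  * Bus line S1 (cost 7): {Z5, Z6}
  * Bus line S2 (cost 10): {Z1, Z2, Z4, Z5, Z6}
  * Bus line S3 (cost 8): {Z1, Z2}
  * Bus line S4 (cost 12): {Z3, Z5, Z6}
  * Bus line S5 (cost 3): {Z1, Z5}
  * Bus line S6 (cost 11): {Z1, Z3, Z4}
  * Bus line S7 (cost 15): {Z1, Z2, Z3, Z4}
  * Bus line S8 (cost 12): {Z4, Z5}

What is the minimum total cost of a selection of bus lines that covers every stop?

21

S2, S6 together cover every stop (S2 ∪ S6 = {Z1, Z2, Z3, Z4, Z5, Z6}); total cost 10 + 11 = 21.
The greedy pick S5, S2, S6 costs 24; no covering selection beats 21.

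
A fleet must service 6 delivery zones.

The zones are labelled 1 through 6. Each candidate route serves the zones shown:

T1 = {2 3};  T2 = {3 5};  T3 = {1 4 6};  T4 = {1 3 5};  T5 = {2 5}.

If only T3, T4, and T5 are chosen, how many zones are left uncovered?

0

Union of T3, T4, T5 = {1, 2, 3, 4, 5, 6} — that's every zone, so 0 are uncovered.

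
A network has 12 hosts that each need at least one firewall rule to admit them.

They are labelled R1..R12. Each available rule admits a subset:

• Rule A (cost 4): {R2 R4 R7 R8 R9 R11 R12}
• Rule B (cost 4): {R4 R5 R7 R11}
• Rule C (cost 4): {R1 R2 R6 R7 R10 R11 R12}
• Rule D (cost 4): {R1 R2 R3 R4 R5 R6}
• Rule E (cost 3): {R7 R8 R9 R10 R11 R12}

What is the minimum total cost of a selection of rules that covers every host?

7

D, E together cover every host (D ∪ E = {R1, R2, R3, R4, R5, R6, R7, R8, R9, R10, R11, R12}); total cost 4 + 3 = 7.
No covering selection has total cost below 7.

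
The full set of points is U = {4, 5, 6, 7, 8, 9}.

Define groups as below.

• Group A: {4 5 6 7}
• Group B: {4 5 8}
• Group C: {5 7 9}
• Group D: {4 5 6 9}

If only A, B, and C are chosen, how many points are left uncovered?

0

Union of A, B, C = {4, 5, 6, 7, 8, 9} — that's every point, so 0 are uncovered.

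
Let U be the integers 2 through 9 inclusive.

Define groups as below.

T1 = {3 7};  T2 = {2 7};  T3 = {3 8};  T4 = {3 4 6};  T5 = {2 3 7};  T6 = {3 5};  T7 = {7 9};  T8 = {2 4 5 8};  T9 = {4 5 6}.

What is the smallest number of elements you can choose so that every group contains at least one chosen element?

The 3 elements {3, 5, 7} hit every group.
The groups T3, T7, T9 are pairwise disjoint, so any hitting set needs a separate element for each — at least 3. Hence 3 is optimal.

3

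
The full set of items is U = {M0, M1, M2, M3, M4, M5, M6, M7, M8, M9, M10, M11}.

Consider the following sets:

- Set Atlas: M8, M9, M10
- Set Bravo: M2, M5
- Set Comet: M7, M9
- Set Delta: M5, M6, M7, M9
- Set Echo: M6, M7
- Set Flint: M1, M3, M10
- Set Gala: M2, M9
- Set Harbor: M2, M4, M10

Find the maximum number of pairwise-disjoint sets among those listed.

Atlas, Bravo, Echo are pairwise disjoint (Atlas={M8,M9,M10}; Bravo={M2,M5}; Echo={M6,M7}).
Every remaining set overlaps one of these, and no 4 of the listed sets are pairwise disjoint, so 3 is the maximum.

3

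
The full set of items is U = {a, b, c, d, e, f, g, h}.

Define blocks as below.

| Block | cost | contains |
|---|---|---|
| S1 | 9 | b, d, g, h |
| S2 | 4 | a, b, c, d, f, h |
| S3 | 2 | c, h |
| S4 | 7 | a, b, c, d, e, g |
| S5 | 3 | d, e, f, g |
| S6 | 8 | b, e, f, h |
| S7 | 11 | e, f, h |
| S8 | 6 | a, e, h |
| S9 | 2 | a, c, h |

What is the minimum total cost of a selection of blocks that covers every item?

S2, S5 together cover every item (S2 ∪ S5 = {a, b, c, d, e, f, g, h}); total cost 4 + 3 = 7.
No covering selection has total cost below 7.

7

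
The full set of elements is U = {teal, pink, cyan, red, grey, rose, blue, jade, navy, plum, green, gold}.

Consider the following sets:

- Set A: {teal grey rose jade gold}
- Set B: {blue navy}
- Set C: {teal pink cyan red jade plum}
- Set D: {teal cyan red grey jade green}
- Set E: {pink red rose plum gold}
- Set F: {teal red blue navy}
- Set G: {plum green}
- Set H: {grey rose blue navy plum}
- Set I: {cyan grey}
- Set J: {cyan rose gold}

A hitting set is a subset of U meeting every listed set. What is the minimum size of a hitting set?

4

Take T = {cyan, rose, blue, green}. Each listed set contains at least one of these, so T is a hitting set of size 4.
No choice of 3 elements meets every set, so 4 is the minimum.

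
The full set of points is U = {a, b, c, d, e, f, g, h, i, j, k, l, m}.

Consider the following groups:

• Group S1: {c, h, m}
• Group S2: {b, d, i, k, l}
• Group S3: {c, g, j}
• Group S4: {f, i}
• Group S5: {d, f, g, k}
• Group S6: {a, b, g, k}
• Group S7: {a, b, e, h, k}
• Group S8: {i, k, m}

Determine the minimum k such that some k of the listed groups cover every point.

5

S1 and S2 and S3 and S4 and S7 together: S1 ∪ S2 ∪ S3 ∪ S4 ∪ S7 = {a, b, c, d, e, f, g, h, i, j, k, l, m} — every point is covered.
No 4 of the 8 groups cover everything (all 70 combinations miss at least one point), so 5 is optimal.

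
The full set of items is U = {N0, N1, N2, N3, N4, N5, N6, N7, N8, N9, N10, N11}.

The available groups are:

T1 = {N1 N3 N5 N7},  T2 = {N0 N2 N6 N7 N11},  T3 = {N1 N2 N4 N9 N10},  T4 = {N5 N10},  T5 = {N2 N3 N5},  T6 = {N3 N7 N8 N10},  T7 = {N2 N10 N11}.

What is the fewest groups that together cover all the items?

T2, T3, T4, and T6 cover everything between them: the union {N0, N1, N2, N3, N4, N5, N6, N7, N8, N9, N10, N11} is all of U.
No 3 of the 7 groups cover everything (all 35 combinations miss at least one item), so 4 is optimal.

4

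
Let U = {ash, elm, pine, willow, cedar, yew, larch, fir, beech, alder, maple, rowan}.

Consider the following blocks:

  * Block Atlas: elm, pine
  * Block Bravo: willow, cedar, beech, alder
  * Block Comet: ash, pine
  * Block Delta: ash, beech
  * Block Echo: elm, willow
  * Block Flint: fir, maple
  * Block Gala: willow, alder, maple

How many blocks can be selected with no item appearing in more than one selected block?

Comet, Echo, Flint are pairwise disjoint (Comet={ash,pine}; Echo={elm,willow}; Flint={fir,maple}).
Every remaining block overlaps one of these, and no 4 of the listed blocks are pairwise disjoint, so 3 is the maximum.

3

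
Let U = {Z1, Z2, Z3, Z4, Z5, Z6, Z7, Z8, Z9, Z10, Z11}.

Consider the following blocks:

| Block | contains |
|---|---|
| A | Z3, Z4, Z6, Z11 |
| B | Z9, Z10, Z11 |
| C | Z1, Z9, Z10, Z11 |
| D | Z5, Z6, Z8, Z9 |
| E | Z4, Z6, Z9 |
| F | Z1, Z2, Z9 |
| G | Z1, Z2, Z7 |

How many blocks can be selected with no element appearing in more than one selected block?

2

E, G are pairwise disjoint (E={Z4,Z6,Z9}; G={Z1,Z2,Z7}).
Every remaining block overlaps one of these, and no 3 of the listed blocks are pairwise disjoint, so 2 is the maximum.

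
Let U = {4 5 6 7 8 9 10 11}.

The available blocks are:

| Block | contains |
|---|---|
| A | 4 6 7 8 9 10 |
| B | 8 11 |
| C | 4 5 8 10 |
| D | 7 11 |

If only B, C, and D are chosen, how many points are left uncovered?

2

Union of B, C, D = {4, 5, 7, 8, 10, 11}.
Not covered: 6, 9 — 2 points.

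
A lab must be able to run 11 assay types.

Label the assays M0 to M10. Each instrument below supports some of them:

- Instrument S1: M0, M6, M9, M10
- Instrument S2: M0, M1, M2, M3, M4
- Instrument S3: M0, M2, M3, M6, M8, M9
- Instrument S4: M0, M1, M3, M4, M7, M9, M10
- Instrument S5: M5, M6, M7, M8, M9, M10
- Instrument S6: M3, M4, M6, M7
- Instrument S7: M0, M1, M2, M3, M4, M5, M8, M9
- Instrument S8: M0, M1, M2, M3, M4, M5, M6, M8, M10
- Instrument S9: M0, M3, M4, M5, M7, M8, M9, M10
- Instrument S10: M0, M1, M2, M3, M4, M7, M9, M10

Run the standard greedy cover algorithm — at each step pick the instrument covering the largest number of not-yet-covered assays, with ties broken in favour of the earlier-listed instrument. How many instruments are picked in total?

2

Greedy: pick S8 (covers 9 new) → pick S4 (covers 2 new). Total picks: 2.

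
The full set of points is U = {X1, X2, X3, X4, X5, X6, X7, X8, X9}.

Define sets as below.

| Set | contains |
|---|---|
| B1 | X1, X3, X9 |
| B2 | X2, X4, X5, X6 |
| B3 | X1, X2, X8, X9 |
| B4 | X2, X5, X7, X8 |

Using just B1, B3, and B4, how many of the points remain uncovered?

2

Union of B1, B3, B4 = {X1, X2, X3, X5, X7, X8, X9}.
Not covered: X4, X6 — 2 points.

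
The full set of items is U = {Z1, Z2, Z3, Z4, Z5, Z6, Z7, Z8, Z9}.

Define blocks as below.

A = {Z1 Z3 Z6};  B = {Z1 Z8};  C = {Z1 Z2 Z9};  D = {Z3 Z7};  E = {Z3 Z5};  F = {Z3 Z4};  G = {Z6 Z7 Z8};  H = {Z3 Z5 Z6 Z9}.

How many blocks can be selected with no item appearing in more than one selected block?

3

C, F, G are pairwise disjoint (C={Z1,Z2,Z9}; F={Z3,Z4}; G={Z6,Z7,Z8}).
Every remaining block overlaps one of these, and no 4 of the listed blocks are pairwise disjoint, so 3 is the maximum.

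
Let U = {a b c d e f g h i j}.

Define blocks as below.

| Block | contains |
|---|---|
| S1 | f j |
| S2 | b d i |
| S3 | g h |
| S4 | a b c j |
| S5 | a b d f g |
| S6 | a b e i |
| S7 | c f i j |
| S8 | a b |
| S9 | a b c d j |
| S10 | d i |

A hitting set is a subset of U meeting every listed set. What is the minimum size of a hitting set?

The 4 items {b, d, h, j} hit every block.
The blocks S1, S3, S8, S10 are pairwise disjoint, so any hitting set needs a separate item for each — at least 4. Hence 4 is optimal.

4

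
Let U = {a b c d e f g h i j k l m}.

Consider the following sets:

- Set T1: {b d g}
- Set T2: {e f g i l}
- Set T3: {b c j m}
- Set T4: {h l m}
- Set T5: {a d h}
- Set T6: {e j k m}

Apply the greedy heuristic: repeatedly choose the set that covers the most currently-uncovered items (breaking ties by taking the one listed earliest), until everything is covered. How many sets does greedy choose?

Greedy: pick T2 (covers 5 new) → pick T3 (covers 4 new) → pick T5 (covers 3 new) → pick T6 (covers 1 new). Total picks: 4.

4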